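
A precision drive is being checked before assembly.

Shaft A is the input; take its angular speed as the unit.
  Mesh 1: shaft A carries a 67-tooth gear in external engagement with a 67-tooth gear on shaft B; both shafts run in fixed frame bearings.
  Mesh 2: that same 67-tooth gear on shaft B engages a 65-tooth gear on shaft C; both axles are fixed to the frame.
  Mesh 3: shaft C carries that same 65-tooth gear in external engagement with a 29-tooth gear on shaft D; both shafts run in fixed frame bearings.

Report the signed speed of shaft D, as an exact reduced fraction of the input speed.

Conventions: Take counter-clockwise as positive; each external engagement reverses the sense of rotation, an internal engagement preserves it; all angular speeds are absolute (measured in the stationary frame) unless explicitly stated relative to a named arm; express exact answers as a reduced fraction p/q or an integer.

3-mesh fixed-axis compound train (all bearings frame-fixed)
mesh 1 [67T→67T]: |ω|/ω_in = 1×67/67 = 1, sense flips to −
mesh 2 [67T→65T]: |ω|/ω_in = 1×67/65 = 67/65, sense flips to +
mesh 3 [65T→29T]: |ω|/ω_in = (67/65)×65/29 = 67/29, sense flips to −
signed output speed (× input speed) = -67/29

-67/29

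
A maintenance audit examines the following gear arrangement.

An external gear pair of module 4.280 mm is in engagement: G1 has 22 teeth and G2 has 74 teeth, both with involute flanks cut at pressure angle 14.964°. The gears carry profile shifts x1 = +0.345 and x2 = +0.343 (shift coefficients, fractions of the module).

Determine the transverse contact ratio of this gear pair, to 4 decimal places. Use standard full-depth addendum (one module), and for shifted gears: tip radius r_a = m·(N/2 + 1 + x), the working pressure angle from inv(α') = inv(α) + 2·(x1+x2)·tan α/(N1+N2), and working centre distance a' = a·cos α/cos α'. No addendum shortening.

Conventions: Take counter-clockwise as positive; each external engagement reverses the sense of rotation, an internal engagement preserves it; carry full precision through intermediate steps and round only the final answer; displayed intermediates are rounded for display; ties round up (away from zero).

1.8117

topology: single-mesh involute geometry — m = 4.280, 22T/74T pair
base radii: r_b1 = 45.483435, r_b2 = 152.989736
tip radii: r_a1 = 52.836600, r_a2 = 164.108040
inv(α') = inv(14.964°) + 2·(+0.345+0.343)·tan α/(22+74) = 0.00993576  ⇒  α' = 17.54001°
a' = a·cos α / cos α' = 205.4400·cos 14.964°/cos 17.54001° = 208.150782
action lengths: √(r_a1²−r_b1²) = 26.887979, √(r_a2²−r_b2²) = 59.376674
base pitch p_b = π·m·cos α = 12.990039
CR = (26.887979 + 59.376674 − 208.150782·sin 17.54001°)/12.990039 = 1.811688
contact ratio ≈ 1.8117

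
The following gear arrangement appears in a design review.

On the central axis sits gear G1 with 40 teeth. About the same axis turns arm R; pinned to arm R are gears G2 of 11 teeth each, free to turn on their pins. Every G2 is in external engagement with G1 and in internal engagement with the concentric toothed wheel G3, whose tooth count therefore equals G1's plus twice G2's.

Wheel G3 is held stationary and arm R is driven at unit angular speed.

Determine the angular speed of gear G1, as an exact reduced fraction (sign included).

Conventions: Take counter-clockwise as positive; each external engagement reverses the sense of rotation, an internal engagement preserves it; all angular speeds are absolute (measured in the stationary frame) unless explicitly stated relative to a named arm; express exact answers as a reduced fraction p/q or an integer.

topology: planetary set — G1 40T / G2 11T / G3 62T, arm = carrier (Willis)
ring teeth: 40 + 2·11 = 62
40(ω_sun−ω_arm) = −62(ω_ring−ω_arm),  ω_ring = 0, ω_arm = 1
ω_sun = 1 − (62/40)(0−1) = 51/20
exact speed ratio = 51/20

51/20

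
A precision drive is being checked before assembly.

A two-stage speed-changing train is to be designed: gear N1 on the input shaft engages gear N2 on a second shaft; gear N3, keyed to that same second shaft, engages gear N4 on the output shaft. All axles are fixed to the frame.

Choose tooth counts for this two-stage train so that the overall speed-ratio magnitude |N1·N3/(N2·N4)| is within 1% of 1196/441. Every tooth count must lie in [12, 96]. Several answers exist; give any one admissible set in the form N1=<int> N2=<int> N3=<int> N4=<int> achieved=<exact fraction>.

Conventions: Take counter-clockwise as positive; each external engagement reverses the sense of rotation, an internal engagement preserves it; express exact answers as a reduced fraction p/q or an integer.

N1=13 N2=21 N3=92 N4=21 achieved=1196/441

class = fixed-axis compound train [2-stage, 1196/441 wanted]
target = 1196/441 in lowest terms: an exact hit needs N1·N3 = k·1196 and N2·N4 = k·441 for one integer k, every count in [12, 96]; additionally prefer no 1:1 stage (N1 ≠ N2, N3 ≠ N4)
k = 1: N1·N3 = 1196 = 13·92, N2·N4 = 441 = 21·21
achieved = 13·92/(21·21) = 1196/441; |achieved − target| = 0 ≤ 299/11025 ✓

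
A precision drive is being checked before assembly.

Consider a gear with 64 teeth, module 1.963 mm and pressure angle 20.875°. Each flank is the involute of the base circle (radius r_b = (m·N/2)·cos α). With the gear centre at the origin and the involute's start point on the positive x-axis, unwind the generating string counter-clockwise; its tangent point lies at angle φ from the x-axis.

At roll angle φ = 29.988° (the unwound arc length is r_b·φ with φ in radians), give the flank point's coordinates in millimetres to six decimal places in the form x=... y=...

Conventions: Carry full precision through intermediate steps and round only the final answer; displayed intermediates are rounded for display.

x=66.189577 y=2.728940

recognized (one wheel, involute flank): single-mesh tooth geometry, m = 1.963, N = 64
pitch radius r_p = m·N/2 = 1.963·64/2 = 62.816000
base radius r_b = r_p·cos α = 62.816000·cos 20.875° = 58.692760
roll angle φ = 29.988° = 0.52338934 rad
x = r_b·(cos φ + φ·sin φ) = 66.189577
y = r_b·(sin φ − φ·cos φ) = 2.728940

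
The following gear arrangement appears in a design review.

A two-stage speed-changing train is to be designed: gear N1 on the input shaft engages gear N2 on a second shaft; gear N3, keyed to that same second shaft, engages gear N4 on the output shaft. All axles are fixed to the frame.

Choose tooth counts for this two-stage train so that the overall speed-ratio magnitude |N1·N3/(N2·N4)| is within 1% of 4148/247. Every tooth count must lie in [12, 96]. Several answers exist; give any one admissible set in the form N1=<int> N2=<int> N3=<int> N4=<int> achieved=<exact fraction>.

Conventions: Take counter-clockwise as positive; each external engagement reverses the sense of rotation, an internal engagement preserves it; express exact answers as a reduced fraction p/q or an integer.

class = fixed-axis compound train [2-stage, 4148/247 wanted]
target = 4148/247 in lowest terms: an exact hit needs N1·N3 = k·4148 and N2·N4 = k·247 for one integer k, every count in [12, 96]; additionally prefer no 1:1 stage (N1 ≠ N2, N3 ≠ N4)
k = 1: N1·N3 = 4148 = 61·68, N2·N4 = 247 = 13·19
achieved = 61·68/(13·19) = 4148/247; |achieved − target| = 0 ≤ 1037/6175 ✓

N1=61 N2=13 N3=68 N4=19 achieved=4148/247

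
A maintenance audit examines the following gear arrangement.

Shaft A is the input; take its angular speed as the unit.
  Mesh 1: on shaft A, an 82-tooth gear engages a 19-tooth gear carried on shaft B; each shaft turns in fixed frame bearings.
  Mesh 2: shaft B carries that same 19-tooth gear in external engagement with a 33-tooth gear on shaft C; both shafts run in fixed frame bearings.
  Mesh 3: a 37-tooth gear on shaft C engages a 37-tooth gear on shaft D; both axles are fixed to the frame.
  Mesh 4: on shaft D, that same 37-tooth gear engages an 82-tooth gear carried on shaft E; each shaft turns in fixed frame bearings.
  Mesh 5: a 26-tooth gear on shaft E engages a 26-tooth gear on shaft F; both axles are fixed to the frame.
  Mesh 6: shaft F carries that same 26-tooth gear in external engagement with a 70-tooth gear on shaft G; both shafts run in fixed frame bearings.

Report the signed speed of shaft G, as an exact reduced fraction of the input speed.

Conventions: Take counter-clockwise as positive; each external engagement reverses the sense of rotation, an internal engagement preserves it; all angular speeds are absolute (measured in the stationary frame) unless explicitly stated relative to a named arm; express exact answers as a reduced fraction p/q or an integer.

481/1155

6-mesh fixed-axis compound train (all bearings frame-fixed)
mesh 1 [82T→19T]: |ω|/ω_in = 1×82/19 = 82/19, sense flips to −
mesh 2 [19T→33T]: |ω|/ω_in = (82/19)×19/33 = 82/33, sense flips to +
mesh 3 [37T→37T]: |ω|/ω_in = (82/33)×37/37 = 82/33, sense flips to −
mesh 4 [37T→82T]: |ω|/ω_in = (82/33)×37/82 = 37/33, sense flips to +
mesh 5 [26T→26T]: |ω|/ω_in = (37/33)×26/26 = 37/33, sense flips to −
mesh 6 [26T→70T]: |ω|/ω_in = (37/33)×26/70 = 481/1155, sense flips to +
signed output speed (× input speed) = 481/1155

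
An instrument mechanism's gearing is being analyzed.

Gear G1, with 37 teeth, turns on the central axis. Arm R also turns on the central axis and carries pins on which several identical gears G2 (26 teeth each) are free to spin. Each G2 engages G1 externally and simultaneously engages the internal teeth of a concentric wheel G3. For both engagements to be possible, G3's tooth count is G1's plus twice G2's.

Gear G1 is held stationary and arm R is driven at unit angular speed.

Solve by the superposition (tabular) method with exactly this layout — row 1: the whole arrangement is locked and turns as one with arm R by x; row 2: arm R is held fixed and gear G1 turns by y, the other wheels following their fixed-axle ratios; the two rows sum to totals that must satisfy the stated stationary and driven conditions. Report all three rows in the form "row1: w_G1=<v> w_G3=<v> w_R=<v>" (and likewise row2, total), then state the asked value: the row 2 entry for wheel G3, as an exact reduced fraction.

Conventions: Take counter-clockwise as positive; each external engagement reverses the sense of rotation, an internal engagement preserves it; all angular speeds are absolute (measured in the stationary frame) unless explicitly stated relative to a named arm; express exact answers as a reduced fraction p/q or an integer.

row1: w_G1=1 w_G3=1 w_R=1
row2: w_G1=-1 w_G3=37/89 w_R=0
total: w_G1=0 w_G3=126/89 w_R=1
asked value: 37/89

recognized (axles ride arm R): planetary set, 37/26/89 teeth
row 1: whole set turns with the arm by x
superposition row 2 [arm held]: sun y, ring −(37/89)·y, arm 0
boundary: total ω_sun = x + y = 0 and total ω_arm = x = 1  ⇒  y = -1, x = 1
row 2 ring = −(37/89)·(-1) = 37/89
totals (row 1 + row 2): sun 1 + (-1) = 0, ring 1 + 37/89 = 126/89, arm 1 + 0 = 1
asked cell (row2, ring) = 37/89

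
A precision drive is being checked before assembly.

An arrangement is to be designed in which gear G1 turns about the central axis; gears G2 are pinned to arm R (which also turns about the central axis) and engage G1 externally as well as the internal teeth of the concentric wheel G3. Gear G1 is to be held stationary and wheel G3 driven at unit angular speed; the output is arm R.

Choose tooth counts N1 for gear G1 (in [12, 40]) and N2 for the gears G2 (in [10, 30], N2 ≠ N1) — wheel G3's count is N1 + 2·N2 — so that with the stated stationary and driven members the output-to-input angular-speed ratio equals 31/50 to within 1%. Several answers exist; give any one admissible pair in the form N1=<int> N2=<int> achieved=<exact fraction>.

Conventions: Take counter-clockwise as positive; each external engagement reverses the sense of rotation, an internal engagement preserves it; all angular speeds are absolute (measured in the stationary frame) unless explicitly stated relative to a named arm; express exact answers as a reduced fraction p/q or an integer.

N1=38 N2=12 achieved=31/50

design class (target 31/50): planetary set
Willis with ω_sun = 0: ω_arm/ω_ring = N3/(N1+N3); set equal to 31/50  ⇒  N3/N1 = (31/50)/(1 − 31/50) = 31/19
N3 = N1 + 2·N2  ⇒  N2/N1 = (N3/N1 − 1)/2 = (31/19 − 1)/2 = 6/19
smallest multiple with N1 ≥ 12 and N2 ≥ 10: k = 2  ⇒  N1 = 2·19 = 38, N2 = 2·6 = 12 (N1 ≤ 40, N2 ≤ 30, N2 ≠ N1 ✓), N3 = 38 + 2·12 = 62
check: N3/(N1+N3) with N1 = 38, N3 = 62 gives 31/50; |achieved − target| = 0 ≤ 31/5000 ✓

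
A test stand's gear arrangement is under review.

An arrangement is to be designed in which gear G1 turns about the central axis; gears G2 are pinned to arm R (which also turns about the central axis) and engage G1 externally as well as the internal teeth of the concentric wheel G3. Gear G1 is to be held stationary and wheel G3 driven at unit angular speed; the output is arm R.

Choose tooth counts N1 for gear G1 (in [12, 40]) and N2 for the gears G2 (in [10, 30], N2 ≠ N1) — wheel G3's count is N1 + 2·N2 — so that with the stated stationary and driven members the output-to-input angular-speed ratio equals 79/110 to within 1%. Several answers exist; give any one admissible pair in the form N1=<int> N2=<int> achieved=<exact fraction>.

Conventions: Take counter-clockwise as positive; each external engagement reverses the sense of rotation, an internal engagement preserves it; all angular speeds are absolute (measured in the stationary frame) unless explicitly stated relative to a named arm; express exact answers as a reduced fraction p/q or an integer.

topology: planetary set — design target 79/110, arm = carrier (Willis)
Willis with ω_sun = 0: ω_arm/ω_ring = N3/(N1+N3); set equal to 79/110  ⇒  N3/N1 = (79/110)/(1 − 79/110) = 79/31
N3 = N1 + 2·N2  ⇒  N2/N1 = (N3/N1 − 1)/2 = (79/31 − 1)/2 = 24/31
smallest multiple with N1 ≥ 12 and N2 ≥ 10: k = 1  ⇒  N1 = 1·31 = 31, N2 = 1·24 = 24 (N1 ≤ 40, N2 ≤ 30, N2 ≠ N1 ✓), N3 = 31 + 2·24 = 79
check: N3/(N1+N3) with N1 = 31, N3 = 79 gives 79/110; |achieved − target| = 0 ≤ 79/11000 ✓

N1=31 N2=24 achieved=79/110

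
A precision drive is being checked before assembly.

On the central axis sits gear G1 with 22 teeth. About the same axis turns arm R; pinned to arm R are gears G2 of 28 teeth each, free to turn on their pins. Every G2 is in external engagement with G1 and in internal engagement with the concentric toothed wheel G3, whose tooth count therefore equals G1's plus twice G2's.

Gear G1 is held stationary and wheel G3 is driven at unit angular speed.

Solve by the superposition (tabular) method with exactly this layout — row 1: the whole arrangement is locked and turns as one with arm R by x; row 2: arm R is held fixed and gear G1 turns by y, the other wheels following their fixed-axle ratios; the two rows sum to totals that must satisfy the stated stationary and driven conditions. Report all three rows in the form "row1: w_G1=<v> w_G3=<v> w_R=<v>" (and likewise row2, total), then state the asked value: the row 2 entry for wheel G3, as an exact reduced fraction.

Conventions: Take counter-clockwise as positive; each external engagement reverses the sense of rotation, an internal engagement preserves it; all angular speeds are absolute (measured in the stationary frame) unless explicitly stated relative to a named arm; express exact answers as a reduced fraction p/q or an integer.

topology: planetary set — G1 22T / G2 28T / G3 78T, arm = carrier (Willis)
row 1: whole set turns with the arm by x
row 2 (arm held, sun turns y): ω_ring = −(22/78)·y, ω_arm = 0
boundary: total ω_sun = x + y = 0 and total ω_ring = x − (22/78)·y = 1  ⇒  y = -39/50, x = 39/50
row 2 ring = −(22/78)·(-39/50) = 11/50
totals (row 1 + row 2): sun 39/50 + (-39/50) = 0, ring 39/50 + 11/50 = 1, arm 39/50 + 0 = 39/50
asked cell (row2, ring) = 11/50

row1: w_G1=39/50 w_G3=39/50 w_R=39/50
row2: w_G1=-39/50 w_G3=11/50 w_R=0
total: w_G1=0 w_G3=1 w_R=39/50
asked value: 11/50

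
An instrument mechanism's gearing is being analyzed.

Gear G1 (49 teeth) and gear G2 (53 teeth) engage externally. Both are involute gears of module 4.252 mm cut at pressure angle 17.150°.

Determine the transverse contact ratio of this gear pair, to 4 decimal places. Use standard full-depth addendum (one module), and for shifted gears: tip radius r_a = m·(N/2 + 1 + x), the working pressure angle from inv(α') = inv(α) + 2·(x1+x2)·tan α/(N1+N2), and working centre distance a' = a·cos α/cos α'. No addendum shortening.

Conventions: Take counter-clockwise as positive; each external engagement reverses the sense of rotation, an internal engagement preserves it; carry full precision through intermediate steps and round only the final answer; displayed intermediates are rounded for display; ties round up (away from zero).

single-mesh involute tooth geometry (49T engaging 53T at module 4.252)
base radii: r_b1 = 99.542013, r_b2 = 107.667891
tip radii: r_a1 = 108.426000, r_a2 = 116.930000
no profile shift: α' = α, a' = a
action lengths: √(r_a1²−r_b1²) = 42.983545, √(r_a2²−r_b2²) = 45.609759
base pitch p_b = π·m·cos α = 12.764100
CR = (42.983545 + 45.609759 − 216.852000·sin 17.15000°)/12.764100 = 1.931137
contact ratio ≈ 1.9311

1.9311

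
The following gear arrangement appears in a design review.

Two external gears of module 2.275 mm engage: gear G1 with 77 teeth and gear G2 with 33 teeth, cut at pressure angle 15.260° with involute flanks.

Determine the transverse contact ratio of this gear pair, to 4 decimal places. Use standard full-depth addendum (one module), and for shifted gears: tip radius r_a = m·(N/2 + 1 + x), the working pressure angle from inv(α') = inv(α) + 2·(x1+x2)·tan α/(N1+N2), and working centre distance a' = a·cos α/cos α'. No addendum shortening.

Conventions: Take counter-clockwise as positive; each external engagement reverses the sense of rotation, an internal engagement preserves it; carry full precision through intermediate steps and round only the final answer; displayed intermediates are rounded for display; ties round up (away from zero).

2.0576

recognized (one external pair, fixed centres): single-mesh tooth geometry, m = 2.275, N1 = 77, N2 = 33
base radii: r_b1 = 84.499288, r_b2 = 36.213980
tip radii: r_a1 = 89.862500, r_a2 = 39.812500
no profile shift: α' = α, a' = a
action lengths: √(r_a1²−r_b1²) = 30.580048, √(r_a2²−r_b2²) = 16.540338
base pitch p_b = π·m·cos α = 6.895126
CR = (30.580048 + 16.540338 − 125.125000·sin 15.26000°)/6.895126 = 2.057618
contact ratio ≈ 2.0576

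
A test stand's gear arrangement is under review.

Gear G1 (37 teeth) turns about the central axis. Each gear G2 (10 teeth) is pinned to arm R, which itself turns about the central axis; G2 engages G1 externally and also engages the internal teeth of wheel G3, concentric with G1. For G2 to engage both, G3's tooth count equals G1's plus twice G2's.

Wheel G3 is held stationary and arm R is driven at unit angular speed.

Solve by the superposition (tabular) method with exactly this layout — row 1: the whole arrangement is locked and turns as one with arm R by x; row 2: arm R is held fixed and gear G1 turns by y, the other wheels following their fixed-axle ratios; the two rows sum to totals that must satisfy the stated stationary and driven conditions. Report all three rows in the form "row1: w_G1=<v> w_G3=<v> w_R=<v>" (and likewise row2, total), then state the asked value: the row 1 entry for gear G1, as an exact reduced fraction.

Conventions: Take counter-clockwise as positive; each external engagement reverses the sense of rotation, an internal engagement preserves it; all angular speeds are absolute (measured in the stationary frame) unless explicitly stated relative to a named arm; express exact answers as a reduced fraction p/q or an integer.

topology: planetary set — G1 37T / G2 10T / G3 57T, arm = carrier (Willis)
row 1: whole set turns with the arm by x
row 2: sun turns y, ring = −(37/57)·y, arm 0
boundary: total ω_ring = x − (37/57)·y = 0 and total ω_arm = x = 1  ⇒  y = 57/37, x = 1
row 2 ring = −(37/57)·57/37 = -1
totals (row 1 + row 2): sun 1 + 57/37 = 94/37, ring 1 + (-1) = 0, arm 1 + 0 = 1
asked cell (row1, sun) = 1

row1: w_G1=1 w_G3=1 w_R=1
row2: w_G1=57/37 w_G3=-1 w_R=0
total: w_G1=94/37 w_G3=0 w_R=1
asked value: 1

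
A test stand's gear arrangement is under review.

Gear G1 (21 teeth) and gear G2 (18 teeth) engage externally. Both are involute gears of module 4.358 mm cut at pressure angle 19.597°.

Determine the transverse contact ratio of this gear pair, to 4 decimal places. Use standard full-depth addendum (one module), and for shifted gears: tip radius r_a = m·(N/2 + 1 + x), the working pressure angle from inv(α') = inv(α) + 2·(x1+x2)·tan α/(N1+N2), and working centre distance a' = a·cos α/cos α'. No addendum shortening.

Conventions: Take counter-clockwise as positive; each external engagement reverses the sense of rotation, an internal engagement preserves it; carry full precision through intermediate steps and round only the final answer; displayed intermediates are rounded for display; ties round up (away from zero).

recognized (one external pair, fixed centres): single-mesh tooth geometry, m = 4.358, N1 = 21, N2 = 18
base radii: r_b1 = 43.108411, r_b2 = 36.950066
tip radii: r_a1 = 50.117000, r_a2 = 43.580000
no profile shift: α' = α, a' = a
action lengths: √(r_a1²−r_b1²) = 25.561272, √(r_a2²−r_b2²) = 23.106471
base pitch p_b = π·m·cos α = 12.898006
CR = (25.561272 + 23.106471 − 84.981000·sin 19.59700°)/12.898006 = 1.563414
contact ratio ≈ 1.5634

1.5634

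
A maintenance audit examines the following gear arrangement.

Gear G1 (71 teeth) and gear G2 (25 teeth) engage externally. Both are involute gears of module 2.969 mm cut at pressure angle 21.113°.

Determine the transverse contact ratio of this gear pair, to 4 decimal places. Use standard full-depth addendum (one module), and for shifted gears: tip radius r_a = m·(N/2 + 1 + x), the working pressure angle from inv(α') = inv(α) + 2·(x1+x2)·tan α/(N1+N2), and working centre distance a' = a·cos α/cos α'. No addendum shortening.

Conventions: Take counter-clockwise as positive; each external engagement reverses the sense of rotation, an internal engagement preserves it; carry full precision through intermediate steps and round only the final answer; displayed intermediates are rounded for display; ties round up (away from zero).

class = single-mesh tooth geometry [involute pair 71T × 25T, m = 2.969]
base radii: r_b1 = 98.324224, r_b2 = 34.621206
tip radii: r_a1 = 108.368500, r_a2 = 40.081500
no profile shift: α' = α, a' = a
action lengths: √(r_a1²−r_b1²) = 45.564006, √(r_a2²−r_b2²) = 20.196503
base pitch p_b = π·m·cos α = 8.701258
CR = (45.564006 + 20.196503 − 142.512000·sin 21.11300°)/8.701258 = 1.657976
contact ratio ≈ 1.6580

1.6580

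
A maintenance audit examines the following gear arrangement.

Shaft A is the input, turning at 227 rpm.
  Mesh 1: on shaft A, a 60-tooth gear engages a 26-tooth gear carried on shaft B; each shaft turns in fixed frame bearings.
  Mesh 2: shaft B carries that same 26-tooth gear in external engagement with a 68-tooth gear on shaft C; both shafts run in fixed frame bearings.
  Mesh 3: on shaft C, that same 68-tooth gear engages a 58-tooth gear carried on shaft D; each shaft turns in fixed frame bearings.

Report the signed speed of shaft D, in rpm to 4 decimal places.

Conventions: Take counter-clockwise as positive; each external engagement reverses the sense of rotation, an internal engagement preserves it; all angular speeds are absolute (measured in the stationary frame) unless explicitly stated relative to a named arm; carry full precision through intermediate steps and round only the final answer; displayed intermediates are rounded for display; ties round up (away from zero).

3-mesh fixed-axis compound train (all bearings frame-fixed)
mesh 1 [60T→26T]: ω = 227.0000×60/26 = 523.8462 rpm, sense flips to −
mesh 2 [26T→68T]: ω = 523.8462×26/68 = 200.2941 rpm, sense flips to +
mesh 3 [68T→58T]: ω = 200.2941×68/58 = 234.8276 rpm, sense flips to −
signed output speed = -234.8276 rpm

-234.8276 rpm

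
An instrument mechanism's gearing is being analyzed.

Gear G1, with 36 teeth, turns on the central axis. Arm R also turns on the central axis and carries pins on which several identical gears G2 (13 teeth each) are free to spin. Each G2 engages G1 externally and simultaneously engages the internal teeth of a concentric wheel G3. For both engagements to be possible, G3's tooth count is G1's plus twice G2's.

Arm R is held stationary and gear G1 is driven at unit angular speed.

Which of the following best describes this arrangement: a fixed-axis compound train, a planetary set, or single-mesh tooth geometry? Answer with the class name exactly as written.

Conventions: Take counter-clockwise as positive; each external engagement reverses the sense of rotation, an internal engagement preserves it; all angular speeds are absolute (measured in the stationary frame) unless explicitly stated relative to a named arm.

planetary set

class = planetary set [G3 = 36+2·13 = 62; Willis about the carrier]
classification: planetary set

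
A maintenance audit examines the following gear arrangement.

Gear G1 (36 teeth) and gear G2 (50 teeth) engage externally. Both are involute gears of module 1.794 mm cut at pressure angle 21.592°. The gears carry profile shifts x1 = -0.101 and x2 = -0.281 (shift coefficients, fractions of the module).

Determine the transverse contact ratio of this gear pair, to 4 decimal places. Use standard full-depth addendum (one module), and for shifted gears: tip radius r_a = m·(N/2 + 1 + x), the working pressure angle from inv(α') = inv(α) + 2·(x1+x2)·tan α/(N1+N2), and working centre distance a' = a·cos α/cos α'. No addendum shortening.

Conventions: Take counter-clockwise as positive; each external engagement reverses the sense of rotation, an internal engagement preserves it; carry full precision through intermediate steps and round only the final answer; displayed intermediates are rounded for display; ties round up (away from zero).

recognized (one external pair, fixed centres): single-mesh tooth geometry, m = 1.794, N1 = 36, N2 = 50
base radii: r_b1 = 30.026002, r_b2 = 41.702780
tip radii: r_a1 = 33.904806, r_a2 = 46.139886
inv(α') = inv(21.592°) + 2·(-0.101-0.281)·tan α/(36+50) = 0.01539913  ⇒  α' = 20.21154°
a' = a·cos α / cos α' = 77.1420·cos 21.592°/cos 20.21154° = 76.435410
action lengths: √(r_a1²−r_b1²) = 15.747225, √(r_a2²−r_b2²) = 19.742523
base pitch p_b = π·m·cos α = 5.240526
CR = (15.747225 + 19.742523 − 76.435410·sin 20.21154°)/5.240526 = 1.733088
contact ratio ≈ 1.7331

1.7331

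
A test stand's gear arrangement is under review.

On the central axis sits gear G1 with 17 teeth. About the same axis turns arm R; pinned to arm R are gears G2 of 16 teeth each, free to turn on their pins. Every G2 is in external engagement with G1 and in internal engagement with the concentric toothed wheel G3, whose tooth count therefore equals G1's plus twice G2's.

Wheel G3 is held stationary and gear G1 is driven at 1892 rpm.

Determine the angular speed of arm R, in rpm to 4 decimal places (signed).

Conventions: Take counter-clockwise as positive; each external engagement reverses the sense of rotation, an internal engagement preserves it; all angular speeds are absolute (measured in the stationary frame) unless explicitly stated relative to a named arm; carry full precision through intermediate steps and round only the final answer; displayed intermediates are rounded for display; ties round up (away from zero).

+487.3333 rpm

topology: planetary set — G1 17T / G2 16T / G3 49T, arm = carrier (Willis)
normalise by the input: solve with ω_sun = 1, then scale by 1892 rpm
ring teeth: 17 + 2·16 = 49
17(ω_sun−ω_arm) = −49(ω_ring−ω_arm),  ω_ring = 0, ω_sun = 1
17(1−ω_arm) = −49(0−ω_arm)  ⇒  66·ω_arm = 17  ⇒  ω_arm = 17/66
scale: ω_arm = 17/66 × 1892 rpm = +487.3333 rpm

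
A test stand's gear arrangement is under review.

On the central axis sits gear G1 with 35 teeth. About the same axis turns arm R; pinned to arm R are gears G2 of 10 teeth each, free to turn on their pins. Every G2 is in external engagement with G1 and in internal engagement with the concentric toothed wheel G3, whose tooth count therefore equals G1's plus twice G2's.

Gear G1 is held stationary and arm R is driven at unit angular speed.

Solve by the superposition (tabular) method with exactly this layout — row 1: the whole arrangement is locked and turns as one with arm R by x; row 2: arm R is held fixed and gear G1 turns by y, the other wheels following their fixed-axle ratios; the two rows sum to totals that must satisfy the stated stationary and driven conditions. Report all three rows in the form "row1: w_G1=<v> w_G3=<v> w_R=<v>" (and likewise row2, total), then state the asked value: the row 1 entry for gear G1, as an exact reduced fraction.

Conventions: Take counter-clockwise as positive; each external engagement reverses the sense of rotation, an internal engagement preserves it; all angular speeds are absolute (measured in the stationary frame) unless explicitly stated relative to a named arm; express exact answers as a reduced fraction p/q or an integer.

planetary set (35T centre, 10T on arm, 55T internal) — Willis relation
row 1 (train locked, turned with arm): all members turn x
superposition row 2 [arm held]: sun y, ring −(35/55)·y, arm 0
boundary: total ω_sun = x + y = 0 and total ω_arm = x = 1  ⇒  y = -1, x = 1
row 2 ring = −(35/55)·(-1) = 7/11
totals (row 1 + row 2): sun 1 + (-1) = 0, ring 1 + 7/11 = 18/11, arm 1 + 0 = 1
asked cell (row1, sun) = 1

row1: w_G1=1 w_G3=1 w_R=1
row2: w_G1=-1 w_G3=7/11 w_R=0
total: w_G1=0 w_G3=18/11 w_R=1
asked value: 1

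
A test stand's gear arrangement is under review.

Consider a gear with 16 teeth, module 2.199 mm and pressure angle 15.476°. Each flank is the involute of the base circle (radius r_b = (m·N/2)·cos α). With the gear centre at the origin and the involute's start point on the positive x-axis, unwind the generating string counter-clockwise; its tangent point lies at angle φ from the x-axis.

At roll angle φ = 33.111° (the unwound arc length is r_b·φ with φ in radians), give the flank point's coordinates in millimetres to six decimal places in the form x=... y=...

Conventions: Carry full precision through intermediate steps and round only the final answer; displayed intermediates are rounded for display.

single-mesh involute tooth geometry (16T wheel at module 2.199)
pitch radius r_p = m·N/2 = 2.199·16/2 = 17.592000
base radius r_b = r_p·cos α = 17.592000·cos 15.476° = 16.954155
roll angle φ = 33.111° = 0.57789597 rad
x = r_b·(cos φ + φ·sin φ) = 19.553174
y = r_b·(sin φ − φ·cos φ) = 1.054703

x=19.553174 y=1.054703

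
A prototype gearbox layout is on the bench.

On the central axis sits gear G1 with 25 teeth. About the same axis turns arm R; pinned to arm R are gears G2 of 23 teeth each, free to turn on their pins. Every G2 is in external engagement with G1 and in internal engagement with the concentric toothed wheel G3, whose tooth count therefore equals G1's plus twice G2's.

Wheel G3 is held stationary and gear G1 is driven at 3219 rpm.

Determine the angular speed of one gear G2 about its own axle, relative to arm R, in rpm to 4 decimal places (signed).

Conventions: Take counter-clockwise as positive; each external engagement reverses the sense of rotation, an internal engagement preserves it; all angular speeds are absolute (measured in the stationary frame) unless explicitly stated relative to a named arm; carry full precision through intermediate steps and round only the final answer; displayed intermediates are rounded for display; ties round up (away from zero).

-2587.7378 rpm

recognized (axles ride arm R): planetary set, 25/23/71 teeth
normalise by the input: solve with ω_sun = 1, then scale by 3219 rpm
ring teeth: 25 + 2·23 = 71
25(ω_sun−ω_arm) = −71(ω_ring−ω_arm),  ω_ring = 0, ω_sun = 1
25(1−ω_arm) = −71(0−ω_arm)  ⇒  96·ω_arm = 25  ⇒  ω_arm = 25/96
sun–planet mesh: 25·(1−25/96) = −23·(ω_p−ω_arm)  ⇒  ω_p−ω_arm = -1775/2208
scale: ω_p−ω_arm = -1775/2208 × 3219 rpm = -2587.7378 rpm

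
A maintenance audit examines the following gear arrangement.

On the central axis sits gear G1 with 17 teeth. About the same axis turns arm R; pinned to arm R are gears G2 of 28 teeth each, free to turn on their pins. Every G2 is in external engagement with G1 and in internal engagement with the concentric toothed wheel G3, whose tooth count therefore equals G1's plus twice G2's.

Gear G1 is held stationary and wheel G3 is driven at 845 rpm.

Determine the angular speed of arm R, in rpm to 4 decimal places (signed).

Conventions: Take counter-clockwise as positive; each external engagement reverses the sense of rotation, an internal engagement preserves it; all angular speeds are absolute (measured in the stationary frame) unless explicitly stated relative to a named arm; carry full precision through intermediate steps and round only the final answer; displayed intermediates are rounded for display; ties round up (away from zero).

+685.3889 rpm

class = planetary set [G3 = 17+2·28 = 73; Willis about the carrier]
normalise by the input: solve with ω_ring = 1, then scale by 845 rpm
ring teeth: 17 + 2·28 = 73
17(ω_sun−ω_arm) = −73(ω_ring−ω_arm),  ω_sun = 0, ω_ring = 1
17(0−ω_arm) = −73(1−ω_arm)  ⇒  90·ω_arm = 73  ⇒  ω_arm = 73/90
scale: ω_arm = 73/90 × 845 rpm = +685.3889 rpm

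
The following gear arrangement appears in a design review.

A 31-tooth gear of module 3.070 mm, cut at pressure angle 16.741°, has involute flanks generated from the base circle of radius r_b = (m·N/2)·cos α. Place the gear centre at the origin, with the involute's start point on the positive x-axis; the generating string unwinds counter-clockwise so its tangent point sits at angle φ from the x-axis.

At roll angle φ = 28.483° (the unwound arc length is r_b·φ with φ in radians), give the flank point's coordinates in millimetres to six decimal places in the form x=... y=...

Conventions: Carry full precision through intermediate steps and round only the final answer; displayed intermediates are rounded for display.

x=50.855700 y=1.820367

class = single-mesh tooth geometry [base-circle involute, m = 3.070, 31T]
pitch radius r_p = m·N/2 = 3.070·31/2 = 47.585000
base radius r_b = r_p·cos α = 47.585000·cos 16.741° = 45.568187
roll angle φ = 28.483° = 0.49712213 rad
x = r_b·(cos φ + φ·sin φ) = 50.855700
y = r_b·(sin φ − φ·cos φ) = 1.820367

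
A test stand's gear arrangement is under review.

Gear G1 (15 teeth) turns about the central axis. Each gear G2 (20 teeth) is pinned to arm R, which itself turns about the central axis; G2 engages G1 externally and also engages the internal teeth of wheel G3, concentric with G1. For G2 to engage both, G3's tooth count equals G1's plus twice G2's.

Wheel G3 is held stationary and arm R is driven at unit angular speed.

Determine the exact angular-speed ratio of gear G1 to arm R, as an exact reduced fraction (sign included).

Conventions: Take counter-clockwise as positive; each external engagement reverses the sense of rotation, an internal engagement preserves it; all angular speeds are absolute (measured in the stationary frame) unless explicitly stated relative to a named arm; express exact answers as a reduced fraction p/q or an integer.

recognized (axles ride arm R): planetary set, 15/20/55 teeth
ring teeth: 15 + 2·20 = 55
15(ω_sun−ω_arm) = −55(ω_ring−ω_arm),  ω_ring = 0, ω_arm = 1
ω_sun = 1 − (55/15)(0−1) = 14/3
ω_out/ω_in = 14/3

14/3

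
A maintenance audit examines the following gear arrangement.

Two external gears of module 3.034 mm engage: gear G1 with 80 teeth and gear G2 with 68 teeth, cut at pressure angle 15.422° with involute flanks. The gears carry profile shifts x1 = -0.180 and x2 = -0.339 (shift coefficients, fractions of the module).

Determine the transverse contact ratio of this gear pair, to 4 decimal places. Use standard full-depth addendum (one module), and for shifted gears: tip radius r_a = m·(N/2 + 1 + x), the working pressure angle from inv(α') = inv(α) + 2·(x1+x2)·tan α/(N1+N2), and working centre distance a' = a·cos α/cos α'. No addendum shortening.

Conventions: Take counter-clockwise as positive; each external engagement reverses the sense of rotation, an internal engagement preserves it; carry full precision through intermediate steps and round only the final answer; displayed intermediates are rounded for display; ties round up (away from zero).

single-mesh involute tooth geometry (80T engaging 68T at module 3.034)
base radii: r_b1 = 116.990235, r_b2 = 99.441700
tip radii: r_a1 = 123.847880, r_a2 = 105.161474
inv(α') = inv(15.422°) + 2·(-0.180-0.339)·tan α/(80+68) = 0.00475962  ⇒  α' = 13.79192°
a' = a·cos α / cos α' = 224.5160·cos 15.422°/cos 13.79192° = 222.857381
action lengths: √(r_a1²−r_b1²) = 40.639664, √(r_a2²−r_b2²) = 34.209413
base pitch p_b = π·m·cos α = 9.188392
CR = (40.639664 + 34.209413 − 222.857381·sin 13.79192°)/9.188392 = 2.363923
contact ratio ≈ 2.3639

2.3639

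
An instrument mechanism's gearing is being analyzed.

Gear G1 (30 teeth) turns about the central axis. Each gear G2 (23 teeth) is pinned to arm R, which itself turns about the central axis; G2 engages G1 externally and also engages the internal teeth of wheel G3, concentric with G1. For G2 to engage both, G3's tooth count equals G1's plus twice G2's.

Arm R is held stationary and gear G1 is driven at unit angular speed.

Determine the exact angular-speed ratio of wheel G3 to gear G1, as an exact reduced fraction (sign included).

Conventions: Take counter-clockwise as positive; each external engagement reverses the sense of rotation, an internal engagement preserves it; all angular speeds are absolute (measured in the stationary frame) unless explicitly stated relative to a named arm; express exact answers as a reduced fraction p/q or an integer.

-15/38

class = planetary set [G3 = 30+2·23 = 76; Willis about the carrier]
ring teeth: 30 + 2·23 = 76
30(ω_sun−ω_arm) = −76(ω_ring−ω_arm),  ω_arm = 0, ω_sun = 1
ω_ring = 0 − (30/76)(1−0) = -15/38
ω_out/ω_in = -15/38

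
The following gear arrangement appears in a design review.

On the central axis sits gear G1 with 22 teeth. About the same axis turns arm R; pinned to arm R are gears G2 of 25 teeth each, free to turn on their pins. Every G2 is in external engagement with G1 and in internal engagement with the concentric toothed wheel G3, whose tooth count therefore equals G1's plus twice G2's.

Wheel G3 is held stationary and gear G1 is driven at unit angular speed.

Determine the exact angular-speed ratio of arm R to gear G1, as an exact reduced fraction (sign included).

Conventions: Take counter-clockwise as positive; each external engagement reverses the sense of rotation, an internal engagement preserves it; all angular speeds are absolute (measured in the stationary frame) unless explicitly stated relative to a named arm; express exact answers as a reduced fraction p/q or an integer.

11/47

planetary set (22T centre, 25T on arm, 72T internal) — Willis relation
ring teeth: 22 + 2·25 = 72
22(ω_sun−ω_arm) = −72(ω_ring−ω_arm),  ω_ring = 0, ω_sun = 1
22(1−ω_arm) = −72(0−ω_arm)  ⇒  94·ω_arm = 22  ⇒  ω_arm = 11/47
ω_out/ω_in = 11/47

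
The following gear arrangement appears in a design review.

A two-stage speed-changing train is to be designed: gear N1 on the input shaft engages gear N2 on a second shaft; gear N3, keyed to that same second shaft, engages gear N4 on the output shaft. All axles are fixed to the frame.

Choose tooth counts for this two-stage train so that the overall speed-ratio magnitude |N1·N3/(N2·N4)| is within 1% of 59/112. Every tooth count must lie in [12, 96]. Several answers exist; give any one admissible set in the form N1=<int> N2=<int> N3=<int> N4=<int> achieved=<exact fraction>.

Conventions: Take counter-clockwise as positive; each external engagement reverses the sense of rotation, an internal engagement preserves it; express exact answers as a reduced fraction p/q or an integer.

N1=12 N2=14 N3=59 N4=96 achieved=59/112

topology: fixed-axis compound train — 2 stages, target 59/112
target = 59/112 in lowest terms: an exact hit needs N1·N3 = k·59 and N2·N4 = k·112 for one integer k, every count in [12, 96]; additionally prefer no 1:1 stage (N1 ≠ N2, N3 ≠ N4)
k = 1…11: no 1:1-free in-range split of k·59 and k·112 into factor pairs; take k = 12
k = 12: N1·N3 = 708 = 12·59, N2·N4 = 1344 = 14·96
achieved = 12·59/(14·96) = 59/112; |achieved − target| = 0 ≤ 59/11200 ✓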